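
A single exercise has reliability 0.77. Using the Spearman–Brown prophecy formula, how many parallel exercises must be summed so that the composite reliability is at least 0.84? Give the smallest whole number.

2

k ≥ ρ*(1−ρ₁)/(ρ₁(1−ρ*)) = 0.84·0.23 / (0.77·0.16) = 1.568.
Smallest integer k = 2.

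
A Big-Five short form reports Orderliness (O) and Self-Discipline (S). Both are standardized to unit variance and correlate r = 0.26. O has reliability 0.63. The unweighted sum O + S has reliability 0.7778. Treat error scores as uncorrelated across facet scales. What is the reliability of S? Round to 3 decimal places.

Var(O+S) = 2 + 2·0.26 = 2.520.
True-score variance = ρ_O + ρ_S + 2·0.26, so 0.7778 = (0.63 + ρ_S + 0.52) / 2.520.
ρ_S = 0.7778·2.520 − 0.63 − 0.52 = 0.810.

0.810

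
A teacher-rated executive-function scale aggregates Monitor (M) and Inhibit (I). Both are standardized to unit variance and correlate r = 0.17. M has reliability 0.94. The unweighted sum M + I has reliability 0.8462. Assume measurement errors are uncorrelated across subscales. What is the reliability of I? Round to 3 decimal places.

0.700

Var(M+I) = 2 + 2·0.17 = 2.340.
True-score variance = ρ_M + ρ_I + 2·0.17, so 0.8462 = (0.94 + ρ_I + 0.34) / 2.340.
ρ_I = 0.8462·2.340 − 0.94 − 0.34 = 0.700.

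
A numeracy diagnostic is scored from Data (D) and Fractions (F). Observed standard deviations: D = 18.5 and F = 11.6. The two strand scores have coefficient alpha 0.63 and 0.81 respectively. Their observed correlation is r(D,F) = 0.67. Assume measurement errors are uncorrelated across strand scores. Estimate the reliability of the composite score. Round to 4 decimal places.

0.8009

Var(D+F) = 18.5² + 11.6² + 2·[18.5·11.6·0.67] = 476.81 + 287.564 = 764.374.
With uncorrelated errors the cross-covariances are all true-score covariance, so they carry over unchanged; only the diagonal terms shrink to ρᵢσᵢ².
True-score variance = [18.5²·0.63 + 11.6²·0.81] + 287.564 = 324.611 + 287.564 = 612.175.
Reliability = 612.175 / 764.374 = 0.8009.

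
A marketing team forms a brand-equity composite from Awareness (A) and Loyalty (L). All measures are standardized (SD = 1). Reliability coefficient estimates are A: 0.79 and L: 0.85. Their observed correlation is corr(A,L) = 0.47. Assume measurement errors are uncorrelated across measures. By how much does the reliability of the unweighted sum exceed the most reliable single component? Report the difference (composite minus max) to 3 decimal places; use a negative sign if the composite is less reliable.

0.028

Var(sum) = 2 + 0.94 = 2.94; true-score variance = 1.64 + 0.94 = 2.58; composite reliability = 0.8776.
Max component reliability = 0.8500.
Difference = 0.8776 − 0.8500 = 0.028.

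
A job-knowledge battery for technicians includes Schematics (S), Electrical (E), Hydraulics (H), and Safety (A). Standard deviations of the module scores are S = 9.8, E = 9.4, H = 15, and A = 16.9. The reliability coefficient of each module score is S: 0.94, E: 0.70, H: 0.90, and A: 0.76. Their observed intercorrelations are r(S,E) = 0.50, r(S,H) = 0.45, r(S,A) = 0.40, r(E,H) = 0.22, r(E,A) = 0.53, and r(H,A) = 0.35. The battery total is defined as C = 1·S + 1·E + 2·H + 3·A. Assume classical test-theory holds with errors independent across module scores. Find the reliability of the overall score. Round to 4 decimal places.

0.8789

Var(C) = 9.8² + 9.4² + 2²·15² + 3²·16.9² + 2·[9.8·9.4·0.50 + 2·9.8·15·0.45 + 3·9.8·16.9·0.40 + 2·9.4·15·0.22 + 3·9.4·16.9·0.53 + 6·15·16.9·0.35] = 3654.89 + 2448.16 = 6103.05.
Because errors are independent across components, Cov(Tᵢ,Tⱼ) = Cov(Xᵢ,Xⱼ); the off-diagonal part of the true-score variance is the same as above.
True-score variance = [9.8²·0.94 + 9.4²·0.70 + 2²·15²·0.90 + 3²·16.9²·0.76] + 2448.16 = 2915.7 + 2448.16 = 5363.86.
Reliability = 5363.86 / 6103.05 = 0.8789.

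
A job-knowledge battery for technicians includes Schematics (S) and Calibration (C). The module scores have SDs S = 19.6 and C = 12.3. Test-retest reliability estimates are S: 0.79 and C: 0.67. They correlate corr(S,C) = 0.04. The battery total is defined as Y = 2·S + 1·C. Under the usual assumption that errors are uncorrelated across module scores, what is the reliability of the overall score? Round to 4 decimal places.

0.7842

Var(Y) = 2²·19.6² + 12.3² + 2·[2·19.6·12.3·0.04] = 1687.93 + 38.5728 = 1726.5.
Because errors are independent across components, Cov(Tᵢ,Tⱼ) = Cov(Xᵢ,Xⱼ); the off-diagonal part of the true-score variance is the same as above.
True-score variance = [2²·19.6²·0.79 + 12.3²·0.67] + 38.5728 = 1315.31 + 38.5728 = 1353.88.
Reliability = 1353.88 / 1726.5 = 0.7842.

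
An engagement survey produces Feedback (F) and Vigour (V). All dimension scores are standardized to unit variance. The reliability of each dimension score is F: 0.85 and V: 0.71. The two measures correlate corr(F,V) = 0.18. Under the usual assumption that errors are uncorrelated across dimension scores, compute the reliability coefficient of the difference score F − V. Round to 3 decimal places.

0.732

Var(F−V) = 1 + 1 − 2·0.18 = 2 − 0.36 = 1.64.
With uncorrelated errors the cross-covariances are all true-score covariance, so they carry over unchanged; only the diagonal terms shrink to ρᵢσᵢ².
True-score variance = [0.85 + 0.71] − 0.36 = 1.56 − 0.36 = 1.2.
Reliability = 1.2 / 1.64 = 0.732.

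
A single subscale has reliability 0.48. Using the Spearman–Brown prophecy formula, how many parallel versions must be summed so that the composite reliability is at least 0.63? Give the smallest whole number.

k ≥ ρ*(1−ρ₁)/(ρ₁(1−ρ*)) = 0.63·0.52 / (0.48·0.37) = 1.845.
Smallest integer k = 2.

2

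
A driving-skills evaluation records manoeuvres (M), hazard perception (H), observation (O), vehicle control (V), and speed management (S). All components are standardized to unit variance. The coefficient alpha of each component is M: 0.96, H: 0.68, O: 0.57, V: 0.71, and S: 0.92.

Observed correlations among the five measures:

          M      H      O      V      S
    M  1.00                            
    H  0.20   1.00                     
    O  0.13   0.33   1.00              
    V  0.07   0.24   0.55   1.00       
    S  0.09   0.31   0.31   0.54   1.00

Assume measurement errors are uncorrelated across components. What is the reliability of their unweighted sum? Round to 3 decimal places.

0.890

Var(M+H+O+V+S) = 5 + 2·[0.20 + 0.13 + 0.07 + 0.09 + 0.33 + 0.24 + 0.31 + 0.55 + 0.31 + 0.54] = 5 + 5.54 = 10.54.
Under uncorrelated errors the observed covariances equal the true-score covariances, so only the own-variance terms attenuate.
True-score variance = [0.96 + 0.68 + 0.57 + 0.71 + 0.92] + 5.54 = 3.84 + 5.54 = 9.38.
Reliability = 9.38 / 10.54 = 0.890.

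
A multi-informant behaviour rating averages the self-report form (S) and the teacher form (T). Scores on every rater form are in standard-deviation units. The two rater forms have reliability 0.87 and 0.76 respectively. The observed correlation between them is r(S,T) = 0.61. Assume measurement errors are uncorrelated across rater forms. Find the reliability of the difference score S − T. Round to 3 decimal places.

0.526

Var(S−T) = 1 + 1 − 2·0.61 = 2 − 1.22 = 0.78.
With uncorrelated errors the cross-covariances are all true-score covariance, so they carry over unchanged; only the diagonal terms shrink to ρᵢσᵢ².
True-score variance = [0.87 + 0.76] − 1.22 = 1.63 − 1.22 = 0.41.
Reliability = 0.41 / 0.78 = 0.526.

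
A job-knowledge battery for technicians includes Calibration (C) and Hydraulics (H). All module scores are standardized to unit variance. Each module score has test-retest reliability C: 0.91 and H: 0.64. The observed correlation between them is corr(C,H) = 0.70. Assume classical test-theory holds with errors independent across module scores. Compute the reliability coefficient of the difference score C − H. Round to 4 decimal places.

Var(C−H) = 1 + 1 − 2·0.70 = 2 − 1.4 = 0.6.
Because errors are independent across components, Cov(Tᵢ,Tⱼ) = Cov(Xᵢ,Xⱼ); the off-diagonal part of the true-score variance is the same as above.
True-score variance = [0.91 + 0.64] − 1.4 = 1.55 − 1.4 = 0.15.
Reliability = 0.15 / 0.6 = 0.2500.

0.2500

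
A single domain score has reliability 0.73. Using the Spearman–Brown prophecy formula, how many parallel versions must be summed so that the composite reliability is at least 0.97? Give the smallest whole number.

k ≥ ρ*(1−ρ₁)/(ρ₁(1−ρ*)) = 0.97·0.27 / (0.73·0.03) = 11.959.
Smallest integer k = 12.

12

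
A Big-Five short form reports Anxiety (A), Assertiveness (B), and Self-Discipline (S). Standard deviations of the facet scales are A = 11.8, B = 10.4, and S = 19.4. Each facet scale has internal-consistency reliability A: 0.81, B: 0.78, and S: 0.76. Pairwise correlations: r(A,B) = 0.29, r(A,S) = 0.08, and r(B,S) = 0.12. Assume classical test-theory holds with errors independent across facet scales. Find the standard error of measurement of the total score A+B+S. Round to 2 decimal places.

11.86

Var(total) = 623.76 + 156.227 = 779.987.
True-score variance = 483.183 + 156.227 = 639.41, so reliability = 0.8198.
Error variance = 779.987 − 639.41 = 140.577; SEM = √140.577 = 11.86.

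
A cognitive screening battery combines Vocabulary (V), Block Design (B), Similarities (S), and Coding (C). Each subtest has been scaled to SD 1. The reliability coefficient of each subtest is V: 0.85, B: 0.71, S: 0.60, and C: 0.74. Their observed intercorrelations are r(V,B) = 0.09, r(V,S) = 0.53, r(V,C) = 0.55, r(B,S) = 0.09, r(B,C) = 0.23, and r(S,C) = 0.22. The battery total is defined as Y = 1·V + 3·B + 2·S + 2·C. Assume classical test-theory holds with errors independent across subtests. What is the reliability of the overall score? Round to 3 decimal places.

Var(Y) = 1 + 3² + 2² + 2² + 2·[3·0.09 + 2·0.53 + 2·0.55 + 6·0.09 + 6·0.23 + 4·0.22] = 18 + 10.46 = 28.46.
Because errors are independent across components, Cov(Tᵢ,Tⱼ) = Cov(Xᵢ,Xⱼ); the off-diagonal part of the true-score variance is the same as above.
True-score variance = [0.85 + 3²·0.71 + 2²·0.60 + 2²·0.74] + 10.46 = 12.6 + 10.46 = 23.06.
Reliability = 23.06 / 28.46 = 0.810.

0.810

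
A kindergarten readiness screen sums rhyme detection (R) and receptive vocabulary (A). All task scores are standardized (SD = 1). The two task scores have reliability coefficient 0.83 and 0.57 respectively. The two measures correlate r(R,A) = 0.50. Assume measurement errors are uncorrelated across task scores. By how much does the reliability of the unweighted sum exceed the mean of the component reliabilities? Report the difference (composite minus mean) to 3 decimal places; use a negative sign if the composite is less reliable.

Var(sum) = 2 + 1 = 3; true-score variance = 1.4 + 1 = 2.4; composite reliability = 0.8000.
Mean component reliability = 0.7000.
Difference = 0.8000 − 0.7000 = 0.100.

0.100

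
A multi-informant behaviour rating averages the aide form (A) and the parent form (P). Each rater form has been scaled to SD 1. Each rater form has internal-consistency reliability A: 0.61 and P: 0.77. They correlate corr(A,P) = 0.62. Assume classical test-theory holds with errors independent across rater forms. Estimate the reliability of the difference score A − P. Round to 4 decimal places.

0.1842

Var(A−P) = 1 + 1 − 2·0.62 = 2 − 1.24 = 0.76.
With uncorrelated errors the cross-covariances are all true-score covariance, so they carry over unchanged; only the diagonal terms shrink to ρᵢσᵢ².
True-score variance = [0.61 + 0.77] − 1.24 = 1.38 − 1.24 = 0.14.
Reliability = 0.14 / 0.76 = 0.1842.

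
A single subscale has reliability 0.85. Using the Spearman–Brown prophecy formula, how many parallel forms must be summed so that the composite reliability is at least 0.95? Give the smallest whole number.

4

k ≥ ρ*(1−ρ₁)/(ρ₁(1−ρ*)) = 0.95·0.15 / (0.85·0.05) = 3.353.
Smallest integer k = 4.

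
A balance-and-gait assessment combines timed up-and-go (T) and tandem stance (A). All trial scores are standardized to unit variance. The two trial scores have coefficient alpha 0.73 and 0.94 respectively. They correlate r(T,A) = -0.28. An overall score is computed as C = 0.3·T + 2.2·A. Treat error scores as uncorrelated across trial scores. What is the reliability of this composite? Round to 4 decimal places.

0.9310

Var(C) = 0.3² + 2.2² + 2·[0.66·(-0.28)] = 4.93 − 0.3696 = 4.5604.
Under uncorrelated errors the observed covariances equal the true-score covariances, so only the own-variance terms attenuate.
True-score variance = [0.3²·0.73 + 2.2²·0.94] − 0.3696 = 4.6153 − 0.3696 = 4.2457.
Reliability = 4.2457 / 4.5604 = 0.9310.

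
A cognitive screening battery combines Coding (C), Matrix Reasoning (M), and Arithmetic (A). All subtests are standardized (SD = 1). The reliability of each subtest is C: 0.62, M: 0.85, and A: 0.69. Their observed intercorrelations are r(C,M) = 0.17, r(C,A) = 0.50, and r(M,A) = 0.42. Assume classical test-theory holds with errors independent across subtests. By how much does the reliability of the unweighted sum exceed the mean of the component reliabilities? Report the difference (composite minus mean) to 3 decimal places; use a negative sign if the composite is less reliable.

0.118

Var(sum) = 3 + 2.18 = 5.18; true-score variance = 2.16 + 2.18 = 4.34; composite reliability = 0.8378.
Mean component reliability = 0.7200.
Difference = 0.8378 − 0.7200 = 0.118.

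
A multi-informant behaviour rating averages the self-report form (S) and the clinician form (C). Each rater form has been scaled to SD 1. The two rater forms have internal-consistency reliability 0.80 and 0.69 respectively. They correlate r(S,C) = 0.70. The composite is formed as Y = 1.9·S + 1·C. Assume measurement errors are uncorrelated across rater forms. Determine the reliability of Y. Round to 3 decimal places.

0.858

Var(Y) = 1.9² + 1 + 2·[1.9·0.70] = 4.61 + 2.66 = 7.27.
Under uncorrelated errors the observed covariances equal the true-score covariances, so only the own-variance terms attenuate.
True-score variance = [1.9²·0.80 + 0.69] + 2.66 = 3.578 + 2.66 = 6.238.
Reliability = 6.238 / 7.27 = 0.858.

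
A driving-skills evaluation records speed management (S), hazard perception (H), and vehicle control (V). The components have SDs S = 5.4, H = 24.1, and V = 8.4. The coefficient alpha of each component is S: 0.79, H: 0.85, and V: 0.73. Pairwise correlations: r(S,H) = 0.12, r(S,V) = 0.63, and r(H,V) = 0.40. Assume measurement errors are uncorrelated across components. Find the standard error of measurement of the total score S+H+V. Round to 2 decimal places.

Var(total) = 680.53 + 250.339 = 930.869.
True-score variance = 568.234 + 250.339 = 818.573, so reliability = 0.8794.
Error variance = 930.869 − 818.573 = 112.296; SEM = √112.296 = 10.60.

10.60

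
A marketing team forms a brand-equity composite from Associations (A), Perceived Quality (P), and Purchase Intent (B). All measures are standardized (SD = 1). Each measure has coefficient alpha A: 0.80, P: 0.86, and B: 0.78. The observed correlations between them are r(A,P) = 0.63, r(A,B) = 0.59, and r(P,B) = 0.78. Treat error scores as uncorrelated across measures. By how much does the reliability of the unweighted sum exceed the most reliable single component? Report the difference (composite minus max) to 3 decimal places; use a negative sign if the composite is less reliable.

0.060

Var(sum) = 3 + 4 = 7; true-score variance = 2.44 + 4 = 6.44; composite reliability = 0.9200.
Max component reliability = 0.8600.
Difference = 0.9200 − 0.8600 = 0.060.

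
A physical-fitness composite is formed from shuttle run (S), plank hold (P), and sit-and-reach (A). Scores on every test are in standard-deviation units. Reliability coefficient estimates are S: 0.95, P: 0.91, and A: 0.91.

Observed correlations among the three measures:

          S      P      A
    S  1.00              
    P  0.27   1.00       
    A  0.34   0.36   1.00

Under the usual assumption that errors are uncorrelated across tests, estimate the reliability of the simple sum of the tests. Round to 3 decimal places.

0.953

Var(S+P+A) = 3 + 2·[0.27 + 0.34 + 0.36] = 3 + 1.94 = 4.94.
With uncorrelated errors the cross-covariances are all true-score covariance, so they carry over unchanged; only the diagonal terms shrink to ρᵢσᵢ².
True-score variance = [0.95 + 0.91 + 0.91] + 1.94 = 2.77 + 1.94 = 4.71.
Reliability = 4.71 / 4.94 = 0.953.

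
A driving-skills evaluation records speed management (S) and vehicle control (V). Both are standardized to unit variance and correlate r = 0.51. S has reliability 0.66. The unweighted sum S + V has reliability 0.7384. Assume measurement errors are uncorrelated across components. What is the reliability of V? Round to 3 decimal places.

0.550

Var(S+V) = 2 + 2·0.51 = 3.020.
True-score variance = ρ_S + ρ_V + 2·0.51, so 0.7384 = (0.66 + ρ_V + 1.02) / 3.020.
ρ_V = 0.7384·3.020 − 0.66 − 1.02 = 0.550.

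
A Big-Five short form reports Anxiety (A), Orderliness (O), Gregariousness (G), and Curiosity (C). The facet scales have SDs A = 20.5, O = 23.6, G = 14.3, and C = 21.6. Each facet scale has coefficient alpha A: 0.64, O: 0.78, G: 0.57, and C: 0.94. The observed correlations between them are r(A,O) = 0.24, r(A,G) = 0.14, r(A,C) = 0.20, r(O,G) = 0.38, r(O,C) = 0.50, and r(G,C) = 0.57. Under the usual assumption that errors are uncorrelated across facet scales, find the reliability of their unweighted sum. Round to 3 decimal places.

0.880

Var(A+O+G+C) = 20.5² + 23.6² + 14.3² + 21.6² + 2·[20.5·23.6·0.24 + 20.5·14.3·0.14 + 20.5·21.6·0.20 + 23.6·14.3·0.38 + 23.6·21.6·0.50 + 14.3·21.6·0.57] = 1648.26 + 1609.79 = 3258.05.
Under uncorrelated errors the observed covariances equal the true-score covariances, so only the own-variance terms attenuate.
True-score variance = [20.5²·0.64 + 23.6²·0.78 + 14.3²·0.57 + 21.6²·0.94] + 1609.79 = 1258.51 + 1609.79 = 2868.31.
Reliability = 2868.31 / 3258.05 = 0.880.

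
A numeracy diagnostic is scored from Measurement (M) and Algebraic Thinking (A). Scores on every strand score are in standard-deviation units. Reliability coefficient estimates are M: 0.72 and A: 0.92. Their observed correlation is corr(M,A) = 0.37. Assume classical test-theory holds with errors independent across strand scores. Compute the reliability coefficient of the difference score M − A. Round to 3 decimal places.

Var(M−A) = 1 + 1 − 2·0.37 = 2 − 0.74 = 1.26.
With uncorrelated errors the cross-covariances are all true-score covariance, so they carry over unchanged; only the diagonal terms shrink to ρᵢσᵢ².
True-score variance = [0.72 + 0.92] − 0.74 = 1.64 − 0.74 = 0.9.
Reliability = 0.9 / 1.26 = 0.714.

0.714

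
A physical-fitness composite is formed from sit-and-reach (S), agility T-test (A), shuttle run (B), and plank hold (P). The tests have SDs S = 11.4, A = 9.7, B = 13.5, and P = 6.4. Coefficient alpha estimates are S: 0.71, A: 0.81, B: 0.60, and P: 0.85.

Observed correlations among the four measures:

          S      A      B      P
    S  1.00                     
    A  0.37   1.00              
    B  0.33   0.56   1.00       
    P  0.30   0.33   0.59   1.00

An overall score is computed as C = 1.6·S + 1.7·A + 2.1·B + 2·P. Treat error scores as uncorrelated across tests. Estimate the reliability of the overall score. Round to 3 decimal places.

Var(C) = 1.6²·11.4² + 1.7²·9.7² + 2.1²·13.5² + 2²·6.4² + 2·[2.72·11.4·9.7·0.37 + 3.36·11.4·13.5·0.33 + 3.2·11.4·6.4·0.30 + 3.57·9.7·13.5·0.56 + 3.4·9.7·6.4·0.33 + 4.2·13.5·6.4·0.59] = 1572.18 + 1795.04 = 3367.22.
Under uncorrelated errors the observed covariances equal the true-score covariances, so only the own-variance terms attenuate.
True-score variance = [1.6²·11.4²·0.71 + 1.7²·9.7²·0.81 + 2.1²·13.5²·0.60 + 2²·6.4²·0.85] + 1795.04 = 1077.97 + 1795.04 = 2873.01.
Reliability = 2873.01 / 3367.22 = 0.853.

0.853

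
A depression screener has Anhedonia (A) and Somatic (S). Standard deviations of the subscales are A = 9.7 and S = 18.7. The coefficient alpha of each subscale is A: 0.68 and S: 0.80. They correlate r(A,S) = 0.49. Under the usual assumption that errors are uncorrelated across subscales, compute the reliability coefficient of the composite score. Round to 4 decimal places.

Var(A+S) = 9.7² + 18.7² + 2·[9.7·18.7·0.49] = 443.78 + 177.762 = 621.542.
Under uncorrelated errors the observed covariances equal the true-score covariances, so only the own-variance terms attenuate.
True-score variance = [9.7²·0.68 + 18.7²·0.80] + 177.762 = 343.733 + 177.762 = 521.495.
Reliability = 521.495 / 621.542 = 0.8390.

0.8390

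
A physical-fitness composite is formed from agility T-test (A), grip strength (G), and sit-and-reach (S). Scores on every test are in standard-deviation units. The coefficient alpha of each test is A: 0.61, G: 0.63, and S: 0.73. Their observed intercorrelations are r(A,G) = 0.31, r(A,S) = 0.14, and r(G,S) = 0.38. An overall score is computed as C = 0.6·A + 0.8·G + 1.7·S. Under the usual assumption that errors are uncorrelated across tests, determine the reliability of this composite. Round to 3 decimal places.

0.790

Var(C) = 0.6² + 0.8² + 1.7² + 2·[0.48·0.31 + 1.02·0.14 + 1.36·0.38] = 3.89 + 1.6168 = 5.5068.
Under uncorrelated errors the observed covariances equal the true-score covariances, so only the own-variance terms attenuate.
True-score variance = [0.6²·0.61 + 0.8²·0.63 + 1.7²·0.73] + 1.6168 = 2.7325 + 1.6168 = 4.3493.
Reliability = 4.3493 / 5.5068 = 0.790.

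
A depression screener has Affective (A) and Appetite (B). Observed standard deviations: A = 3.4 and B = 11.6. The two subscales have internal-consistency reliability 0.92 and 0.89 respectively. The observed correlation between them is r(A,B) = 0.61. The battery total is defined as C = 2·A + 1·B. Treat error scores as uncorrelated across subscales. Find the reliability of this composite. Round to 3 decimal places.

0.933

Var(C) = 2²·3.4² + 11.6² + 2·[2·3.4·11.6·0.61] = 180.8 + 96.2336 = 277.034.
Because errors are independent across components, Cov(Tᵢ,Tⱼ) = Cov(Xᵢ,Xⱼ); the off-diagonal part of the true-score variance is the same as above.
True-score variance = [2²·3.4²·0.92 + 11.6²·0.89] + 96.2336 = 162.299 + 96.2336 = 258.533.
Reliability = 258.533 / 277.034 = 0.933.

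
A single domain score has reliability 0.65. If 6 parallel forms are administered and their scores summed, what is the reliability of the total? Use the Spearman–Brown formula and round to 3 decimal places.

0.918

ρ_k = kρ / (1 + (k−1)ρ) = 6·0.65 / (1 + 5·0.65) = 3.900 / 4.250 = 0.918.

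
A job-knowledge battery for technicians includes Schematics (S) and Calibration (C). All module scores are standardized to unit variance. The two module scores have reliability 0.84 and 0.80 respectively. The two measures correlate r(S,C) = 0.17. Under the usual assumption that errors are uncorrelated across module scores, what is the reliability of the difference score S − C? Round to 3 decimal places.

Var(S−C) = 1 + 1 − 2·0.17 = 2 − 0.34 = 1.66.
Under uncorrelated errors the observed covariances equal the true-score covariances, so only the own-variance terms attenuate.
True-score variance = [0.84 + 0.80] − 0.34 = 1.64 − 0.34 = 1.3.
Reliability = 1.3 / 1.66 = 0.783.

0.783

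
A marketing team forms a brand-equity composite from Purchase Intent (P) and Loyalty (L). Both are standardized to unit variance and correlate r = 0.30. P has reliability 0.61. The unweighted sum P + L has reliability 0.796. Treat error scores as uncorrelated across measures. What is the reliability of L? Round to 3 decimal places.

Var(P+L) = 2 + 2·0.30 = 2.600.
True-score variance = ρ_P + ρ_L + 2·0.30, so 0.796 = (0.61 + ρ_L + 0.60) / 2.600.
ρ_L = 0.796·2.600 − 0.61 − 0.60 = 0.860.

0.860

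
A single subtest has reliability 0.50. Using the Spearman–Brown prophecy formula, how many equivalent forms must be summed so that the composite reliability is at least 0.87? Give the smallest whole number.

k ≥ ρ*(1−ρ₁)/(ρ₁(1−ρ*)) = 0.87·0.50 / (0.50·0.13) = 6.692.
Smallest integer k = 7.

7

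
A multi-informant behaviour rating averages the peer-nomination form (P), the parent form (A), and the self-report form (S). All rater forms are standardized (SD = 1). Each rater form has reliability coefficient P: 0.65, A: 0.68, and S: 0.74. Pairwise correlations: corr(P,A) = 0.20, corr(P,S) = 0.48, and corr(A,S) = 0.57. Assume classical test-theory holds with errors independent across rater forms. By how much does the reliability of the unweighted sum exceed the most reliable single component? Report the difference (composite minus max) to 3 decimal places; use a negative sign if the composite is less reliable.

0.091

Var(sum) = 3 + 2.5 = 5.5; true-score variance = 2.07 + 2.5 = 4.57; composite reliability = 0.8309.
Max component reliability = 0.7400.
Difference = 0.8309 − 0.7400 = 0.091.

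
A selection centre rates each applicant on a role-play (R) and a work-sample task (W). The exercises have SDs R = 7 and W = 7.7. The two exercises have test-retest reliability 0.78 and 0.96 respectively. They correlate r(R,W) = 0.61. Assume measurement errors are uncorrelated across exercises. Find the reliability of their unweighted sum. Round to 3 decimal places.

Var(R+W) = 7² + 7.7² + 2·[7·7.7·0.61] = 108.29 + 65.758 = 174.048.
Because errors are independent across components, Cov(Tᵢ,Tⱼ) = Cov(Xᵢ,Xⱼ); the off-diagonal part of the true-score variance is the same as above.
True-score variance = [7²·0.78 + 7.7²·0.96] + 65.758 = 95.1384 + 65.758 = 160.896.
Reliability = 160.896 / 174.048 = 0.924.

0.924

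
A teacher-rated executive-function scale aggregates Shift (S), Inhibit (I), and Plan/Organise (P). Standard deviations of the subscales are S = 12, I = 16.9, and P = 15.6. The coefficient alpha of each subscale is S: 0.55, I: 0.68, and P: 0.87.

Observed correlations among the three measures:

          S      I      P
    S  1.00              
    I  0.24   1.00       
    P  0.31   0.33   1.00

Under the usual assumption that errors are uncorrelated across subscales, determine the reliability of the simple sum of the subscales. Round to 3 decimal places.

0.823

Var(S+I+P) = 12² + 16.9² + 15.6² + 2·[12·16.9·0.24 + 12·15.6·0.31 + 16.9·15.6·0.33] = 672.97 + 387.41 = 1060.38.
Under uncorrelated errors the observed covariances equal the true-score covariances, so only the own-variance terms attenuate.
True-score variance = [12²·0.55 + 16.9²·0.68 + 15.6²·0.87] + 387.41 = 485.138 + 387.41 = 872.548.
Reliability = 872.548 / 1060.38 = 0.823.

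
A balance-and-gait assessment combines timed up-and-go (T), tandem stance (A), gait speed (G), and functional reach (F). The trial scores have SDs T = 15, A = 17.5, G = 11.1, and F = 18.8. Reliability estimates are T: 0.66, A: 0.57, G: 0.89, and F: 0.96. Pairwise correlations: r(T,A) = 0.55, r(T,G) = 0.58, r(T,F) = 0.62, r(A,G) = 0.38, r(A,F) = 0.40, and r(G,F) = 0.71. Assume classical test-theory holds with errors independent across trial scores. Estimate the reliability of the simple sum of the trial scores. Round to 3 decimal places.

0.907

Var(T+A+G+F) = 15² + 17.5² + 11.1² + 18.8² + 2·[15·17.5·0.55 + 15·11.1·0.58 + 15·18.8·0.62 + 17.5·11.1·0.38 + 17.5·18.8·0.40 + 11.1·18.8·0.71] = 1007.9 + 1538.73 = 2546.63.
With uncorrelated errors the cross-covariances are all true-score covariance, so they carry over unchanged; only the diagonal terms shrink to ρᵢσᵢ².
True-score variance = [15²·0.66 + 17.5²·0.57 + 11.1²·0.89 + 18.8²·0.96] + 1538.73 = 772.022 + 1538.73 = 2310.75.
Reliability = 2310.75 / 2546.63 = 0.907.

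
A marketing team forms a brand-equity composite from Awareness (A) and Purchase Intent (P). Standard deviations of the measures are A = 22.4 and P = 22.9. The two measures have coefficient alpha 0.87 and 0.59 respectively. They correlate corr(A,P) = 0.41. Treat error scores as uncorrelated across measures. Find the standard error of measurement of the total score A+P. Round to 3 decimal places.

Var(total) = 1026.17 + 420.627 = 1446.8.
True-score variance = 745.933 + 420.627 = 1166.56, so reliability = 0.8063.
Error variance = 1446.8 − 1166.56 = 280.237; SEM = √280.237 = 16.740.

16.740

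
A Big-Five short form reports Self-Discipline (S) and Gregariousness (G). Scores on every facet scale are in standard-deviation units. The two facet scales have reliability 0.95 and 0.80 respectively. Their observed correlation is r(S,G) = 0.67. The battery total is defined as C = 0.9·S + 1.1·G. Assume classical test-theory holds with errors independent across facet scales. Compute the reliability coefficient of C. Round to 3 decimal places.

0.916

Var(C) = 0.9² + 1.1² + 2·[0.99·0.67] = 2.02 + 1.3266 = 3.3466.
Because errors are independent across components, Cov(Tᵢ,Tⱼ) = Cov(Xᵢ,Xⱼ); the off-diagonal part of the true-score variance is the same as above.
True-score variance = [0.9²·0.95 + 1.1²·0.80] + 1.3266 = 1.7375 + 1.3266 = 3.0641.
Reliability = 3.0641 / 3.3466 = 0.916.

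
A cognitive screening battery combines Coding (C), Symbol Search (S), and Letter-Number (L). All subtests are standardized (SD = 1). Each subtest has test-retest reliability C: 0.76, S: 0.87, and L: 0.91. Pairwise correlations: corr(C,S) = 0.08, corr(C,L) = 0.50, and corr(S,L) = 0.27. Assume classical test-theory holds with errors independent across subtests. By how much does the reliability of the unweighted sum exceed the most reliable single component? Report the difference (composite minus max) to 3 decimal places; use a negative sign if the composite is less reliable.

Var(sum) = 3 + 1.7 = 4.7; true-score variance = 2.54 + 1.7 = 4.24; composite reliability = 0.9021.
Max component reliability = 0.9100.
Difference = 0.9021 − 0.9100 = -0.008.

-0.008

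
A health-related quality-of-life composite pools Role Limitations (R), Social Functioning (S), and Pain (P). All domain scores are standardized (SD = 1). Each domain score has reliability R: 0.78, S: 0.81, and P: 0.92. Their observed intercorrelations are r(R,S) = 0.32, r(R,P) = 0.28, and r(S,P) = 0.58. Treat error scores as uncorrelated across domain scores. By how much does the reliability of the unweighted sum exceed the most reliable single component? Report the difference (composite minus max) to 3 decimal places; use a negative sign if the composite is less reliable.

Var(sum) = 3 + 2.36 = 5.36; true-score variance = 2.51 + 2.36 = 4.87; composite reliability = 0.9086.
Max component reliability = 0.9200.
Difference = 0.9086 − 0.9200 = -0.011.

-0.011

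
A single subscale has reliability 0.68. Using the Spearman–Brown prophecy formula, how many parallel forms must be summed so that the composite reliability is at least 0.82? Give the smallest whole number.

3

k ≥ ρ*(1−ρ₁)/(ρ₁(1−ρ*)) = 0.82·0.32 / (0.68·0.18) = 2.144.
Smallest integer k = 3.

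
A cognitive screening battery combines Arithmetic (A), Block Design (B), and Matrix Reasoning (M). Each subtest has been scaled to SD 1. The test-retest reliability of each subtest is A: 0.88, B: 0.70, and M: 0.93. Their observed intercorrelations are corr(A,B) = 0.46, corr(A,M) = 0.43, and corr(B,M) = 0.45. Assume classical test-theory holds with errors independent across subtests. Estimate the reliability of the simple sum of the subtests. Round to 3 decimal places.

0.914

Var(A+B+M) = 3 + 2·[0.46 + 0.43 + 0.45] = 3 + 2.68 = 5.68.
With uncorrelated errors the cross-covariances are all true-score covariance, so they carry over unchanged; only the diagonal terms shrink to ρᵢσᵢ².
True-score variance = [0.88 + 0.70 + 0.93] + 2.68 = 2.51 + 2.68 = 5.19.
Reliability = 5.19 / 5.68 = 0.914.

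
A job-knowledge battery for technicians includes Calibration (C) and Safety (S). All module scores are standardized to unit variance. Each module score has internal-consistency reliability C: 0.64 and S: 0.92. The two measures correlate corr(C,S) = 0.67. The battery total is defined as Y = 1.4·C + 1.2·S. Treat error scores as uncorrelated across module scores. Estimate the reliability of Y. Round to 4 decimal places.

Var(Y) = 1.4² + 1.2² + 2·[1.68·0.67] = 3.4 + 2.2512 = 5.6512.
Because errors are independent across components, Cov(Tᵢ,Tⱼ) = Cov(Xᵢ,Xⱼ); the off-diagonal part of the true-score variance is the same as above.
True-score variance = [1.4²·0.64 + 1.2²·0.92] + 2.2512 = 2.5792 + 2.2512 = 4.8304.
Reliability = 4.8304 / 5.6512 = 0.8548.

0.8548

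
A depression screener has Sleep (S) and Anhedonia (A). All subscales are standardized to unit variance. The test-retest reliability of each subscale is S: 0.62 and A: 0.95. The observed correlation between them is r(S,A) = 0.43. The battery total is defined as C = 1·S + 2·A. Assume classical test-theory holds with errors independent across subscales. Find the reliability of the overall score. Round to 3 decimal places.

Var(C) = 1 + 2² + 2·[2·0.43] = 5 + 1.72 = 6.72.
Because errors are independent across components, Cov(Tᵢ,Tⱼ) = Cov(Xᵢ,Xⱼ); the off-diagonal part of the true-score variance is the same as above.
True-score variance = [0.62 + 2²·0.95] + 1.72 = 4.42 + 1.72 = 6.14.
Reliability = 6.14 / 6.72 = 0.914.

0.914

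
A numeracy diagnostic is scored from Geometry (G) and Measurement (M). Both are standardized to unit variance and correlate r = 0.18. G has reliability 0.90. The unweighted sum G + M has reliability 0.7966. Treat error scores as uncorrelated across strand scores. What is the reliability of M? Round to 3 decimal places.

Var(G+M) = 2 + 2·0.18 = 2.360.
True-score variance = ρ_G + ρ_M + 2·0.18, so 0.7966 = (0.90 + ρ_M + 0.36) / 2.360.
ρ_M = 0.7966·2.360 − 0.90 − 0.36 = 0.620.

0.620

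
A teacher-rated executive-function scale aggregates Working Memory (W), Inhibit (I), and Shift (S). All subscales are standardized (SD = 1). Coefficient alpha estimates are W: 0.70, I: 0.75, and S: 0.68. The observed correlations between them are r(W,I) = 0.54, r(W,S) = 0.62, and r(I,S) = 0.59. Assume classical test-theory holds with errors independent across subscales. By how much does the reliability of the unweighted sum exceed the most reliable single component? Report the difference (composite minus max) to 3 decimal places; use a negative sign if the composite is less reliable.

Var(sum) = 3 + 3.5 = 6.5; true-score variance = 2.13 + 3.5 = 5.63; composite reliability = 0.8662.
Max component reliability = 0.7500.
Difference = 0.8662 − 0.7500 = 0.116.

0.116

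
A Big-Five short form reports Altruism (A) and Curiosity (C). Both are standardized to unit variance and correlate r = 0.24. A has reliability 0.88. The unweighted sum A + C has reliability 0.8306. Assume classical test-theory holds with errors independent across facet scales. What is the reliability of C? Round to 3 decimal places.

Var(A+C) = 2 + 2·0.24 = 2.480.
True-score variance = ρ_A + ρ_C + 2·0.24, so 0.8306 = (0.88 + ρ_C + 0.48) / 2.480.
ρ_C = 0.8306·2.480 − 0.88 − 0.48 = 0.700.

0.700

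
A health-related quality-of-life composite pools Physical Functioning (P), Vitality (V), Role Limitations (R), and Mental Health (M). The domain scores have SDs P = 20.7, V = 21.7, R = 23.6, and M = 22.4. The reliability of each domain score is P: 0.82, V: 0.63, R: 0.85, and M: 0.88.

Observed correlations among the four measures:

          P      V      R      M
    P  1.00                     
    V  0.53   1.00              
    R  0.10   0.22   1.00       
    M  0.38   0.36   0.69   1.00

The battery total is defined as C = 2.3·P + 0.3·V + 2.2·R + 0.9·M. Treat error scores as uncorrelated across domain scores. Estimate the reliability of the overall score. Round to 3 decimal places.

0.899

Var(C) = 2.3²·20.7² + 0.3²·21.7² + 2.2²·23.6² + 0.9²·22.4² + 2·[0.69·20.7·21.7·0.53 + 5.06·20.7·23.6·0.10 + 2.07·20.7·22.4·0.38 + 0.66·21.7·23.6·0.22 + 0.27·21.7·22.4·0.36 + 1.98·23.6·22.4·0.69] = 5411.2 + 3240.05 = 8651.25.
With uncorrelated errors the cross-covariances are all true-score covariance, so they carry over unchanged; only the diagonal terms shrink to ρᵢσᵢ².
True-score variance = [2.3²·20.7²·0.82 + 0.3²·21.7²·0.63 + 2.2²·23.6²·0.85 + 0.9²·22.4²·0.88] + 3240.05 = 4534.39 + 3240.05 = 7774.44.
Reliability = 7774.44 / 8651.25 = 0.899.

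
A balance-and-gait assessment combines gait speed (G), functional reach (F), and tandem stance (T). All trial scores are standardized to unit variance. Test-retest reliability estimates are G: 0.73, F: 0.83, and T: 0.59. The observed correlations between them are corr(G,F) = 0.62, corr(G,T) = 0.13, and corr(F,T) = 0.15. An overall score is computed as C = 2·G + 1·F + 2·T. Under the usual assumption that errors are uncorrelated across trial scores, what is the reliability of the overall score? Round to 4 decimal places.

0.7797

Var(C) = 2² + 1 + 2² + 2·[2·0.62 + 4·0.13 + 2·0.15] = 9 + 4.12 = 13.12.
Under uncorrelated errors the observed covariances equal the true-score covariances, so only the own-variance terms attenuate.
True-score variance = [2²·0.73 + 0.83 + 2²·0.59] + 4.12 = 6.11 + 4.12 = 10.23.
Reliability = 10.23 / 13.12 = 0.7797.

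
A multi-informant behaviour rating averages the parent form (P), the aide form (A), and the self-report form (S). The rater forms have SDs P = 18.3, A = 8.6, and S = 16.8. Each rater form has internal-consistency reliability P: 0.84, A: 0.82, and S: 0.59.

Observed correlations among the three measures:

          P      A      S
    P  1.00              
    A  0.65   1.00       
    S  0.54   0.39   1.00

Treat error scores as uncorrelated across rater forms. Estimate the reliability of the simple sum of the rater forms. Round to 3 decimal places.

Var(P+A+S) = 18.3² + 8.6² + 16.8² + 2·[18.3·8.6·0.65 + 18.3·16.8·0.54 + 8.6·16.8·0.39] = 691.09 + 649.324 = 1340.41.
With uncorrelated errors the cross-covariances are all true-score covariance, so they carry over unchanged; only the diagonal terms shrink to ρᵢσᵢ².
True-score variance = [18.3²·0.84 + 8.6²·0.82 + 16.8²·0.59] + 649.324 = 508.476 + 649.324 = 1157.8.
Reliability = 1157.8 / 1340.41 = 0.864.

0.864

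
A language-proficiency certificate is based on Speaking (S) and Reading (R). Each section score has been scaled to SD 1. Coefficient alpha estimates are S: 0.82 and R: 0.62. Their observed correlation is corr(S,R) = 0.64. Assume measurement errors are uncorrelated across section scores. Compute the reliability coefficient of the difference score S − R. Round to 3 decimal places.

Var(S−R) = 1 + 1 − 2·0.64 = 2 − 1.28 = 0.72.
With uncorrelated errors the cross-covariances are all true-score covariance, so they carry over unchanged; only the diagonal terms shrink to ρᵢσᵢ².
True-score variance = [0.82 + 0.62] − 1.28 = 1.44 − 1.28 = 0.16.
Reliability = 0.16 / 0.72 = 0.222.

0.222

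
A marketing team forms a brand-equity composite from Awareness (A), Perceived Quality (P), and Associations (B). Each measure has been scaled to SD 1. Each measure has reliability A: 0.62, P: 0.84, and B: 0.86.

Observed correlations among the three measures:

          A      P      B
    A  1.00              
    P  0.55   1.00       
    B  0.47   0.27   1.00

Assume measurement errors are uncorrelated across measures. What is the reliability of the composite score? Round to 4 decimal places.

0.8781

Var(A+P+B) = 3 + 2·[0.55 + 0.47 + 0.27] = 3 + 2.58 = 5.58.
Because errors are independent across components, Cov(Tᵢ,Tⱼ) = Cov(Xᵢ,Xⱼ); the off-diagonal part of the true-score variance is the same as above.
True-score variance = [0.62 + 0.84 + 0.86] + 2.58 = 2.32 + 2.58 = 4.9.
Reliability = 4.9 / 5.58 = 0.8781.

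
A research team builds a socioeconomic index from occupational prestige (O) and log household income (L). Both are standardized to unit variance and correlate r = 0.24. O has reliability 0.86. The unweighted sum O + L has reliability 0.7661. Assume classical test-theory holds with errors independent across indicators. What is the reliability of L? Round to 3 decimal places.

Var(O+L) = 2 + 2·0.24 = 2.480.
True-score variance = ρ_O + ρ_L + 2·0.24, so 0.7661 = (0.86 + ρ_L + 0.48) / 2.480.
ρ_L = 0.7661·2.480 − 0.86 − 0.48 = 0.560.

0.560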